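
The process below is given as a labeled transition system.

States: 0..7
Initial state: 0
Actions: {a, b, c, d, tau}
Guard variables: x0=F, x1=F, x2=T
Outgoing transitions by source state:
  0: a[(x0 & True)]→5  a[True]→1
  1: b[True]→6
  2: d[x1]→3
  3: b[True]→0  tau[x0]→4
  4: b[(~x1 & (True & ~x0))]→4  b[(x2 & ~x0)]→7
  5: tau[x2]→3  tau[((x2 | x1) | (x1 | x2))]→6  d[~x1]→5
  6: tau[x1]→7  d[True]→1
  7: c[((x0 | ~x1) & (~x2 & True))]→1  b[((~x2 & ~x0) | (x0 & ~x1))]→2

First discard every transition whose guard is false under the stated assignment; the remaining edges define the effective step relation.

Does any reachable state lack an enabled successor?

R = {0,1,6}
  0: a→1  [1 exit(s)]
  1: b→6  [1 exit(s)]
  6: d→1  [1 exit(s)]

Answer: DEADLOCK-FREE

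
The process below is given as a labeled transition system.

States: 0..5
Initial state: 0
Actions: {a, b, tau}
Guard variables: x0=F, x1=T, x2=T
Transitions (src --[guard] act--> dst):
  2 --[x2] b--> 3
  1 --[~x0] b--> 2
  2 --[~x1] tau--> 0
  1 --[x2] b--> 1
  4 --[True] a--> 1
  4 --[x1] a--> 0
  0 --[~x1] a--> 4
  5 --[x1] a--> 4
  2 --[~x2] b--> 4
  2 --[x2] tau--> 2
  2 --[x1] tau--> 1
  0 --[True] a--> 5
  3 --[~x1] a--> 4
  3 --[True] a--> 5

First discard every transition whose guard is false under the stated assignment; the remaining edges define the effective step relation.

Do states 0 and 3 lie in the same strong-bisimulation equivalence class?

Bisimulation quotient by refinement:
  π0 = {{0,1,2,3,4,5}}
  π1 = {{0,3,4,5},{1},{2}}
  π2 = {{0,3,5},{1},{2},{4}}
  π3 = {{0,3},{1},{2},{4},{5}}
stable after 4 split(s): 5 block(s)
class of 0: {0,3}; class of 3: {0,3}

Answer: BISIMILAR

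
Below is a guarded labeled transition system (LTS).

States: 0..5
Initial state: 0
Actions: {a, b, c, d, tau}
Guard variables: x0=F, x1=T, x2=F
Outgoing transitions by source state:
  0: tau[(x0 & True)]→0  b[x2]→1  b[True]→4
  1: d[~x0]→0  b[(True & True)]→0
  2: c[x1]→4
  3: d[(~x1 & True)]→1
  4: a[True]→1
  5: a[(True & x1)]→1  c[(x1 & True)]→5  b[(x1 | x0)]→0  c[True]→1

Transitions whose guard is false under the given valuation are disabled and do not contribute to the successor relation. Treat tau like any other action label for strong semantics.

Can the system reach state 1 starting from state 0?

Answer: REACHABLE

Analysis:
9 transition(s) survive guard evaluation.
L0 = {0}
L1 = {4}  total {0,4}
L2 = {1}  total {0,1,4}
Reachable = {0,1,4}
witness 1: b·a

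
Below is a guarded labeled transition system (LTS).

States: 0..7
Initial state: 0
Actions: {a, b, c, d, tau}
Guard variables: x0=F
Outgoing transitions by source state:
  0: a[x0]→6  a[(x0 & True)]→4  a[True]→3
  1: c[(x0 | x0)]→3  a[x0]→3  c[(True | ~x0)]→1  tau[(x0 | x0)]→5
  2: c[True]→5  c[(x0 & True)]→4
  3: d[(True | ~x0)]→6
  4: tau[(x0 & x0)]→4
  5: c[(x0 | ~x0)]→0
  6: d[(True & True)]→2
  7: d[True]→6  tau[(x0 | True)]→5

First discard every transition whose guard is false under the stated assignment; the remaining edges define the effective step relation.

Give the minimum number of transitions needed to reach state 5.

Answer: 4

Working:
Breadth-first toward 5:
  Layer 0: {0}
  Layer 1: {3}
  Layer 2: {6}
  Layer 3: {2}
  Layer 4: {5}
depth(5)=4, e.g. a·d·d·c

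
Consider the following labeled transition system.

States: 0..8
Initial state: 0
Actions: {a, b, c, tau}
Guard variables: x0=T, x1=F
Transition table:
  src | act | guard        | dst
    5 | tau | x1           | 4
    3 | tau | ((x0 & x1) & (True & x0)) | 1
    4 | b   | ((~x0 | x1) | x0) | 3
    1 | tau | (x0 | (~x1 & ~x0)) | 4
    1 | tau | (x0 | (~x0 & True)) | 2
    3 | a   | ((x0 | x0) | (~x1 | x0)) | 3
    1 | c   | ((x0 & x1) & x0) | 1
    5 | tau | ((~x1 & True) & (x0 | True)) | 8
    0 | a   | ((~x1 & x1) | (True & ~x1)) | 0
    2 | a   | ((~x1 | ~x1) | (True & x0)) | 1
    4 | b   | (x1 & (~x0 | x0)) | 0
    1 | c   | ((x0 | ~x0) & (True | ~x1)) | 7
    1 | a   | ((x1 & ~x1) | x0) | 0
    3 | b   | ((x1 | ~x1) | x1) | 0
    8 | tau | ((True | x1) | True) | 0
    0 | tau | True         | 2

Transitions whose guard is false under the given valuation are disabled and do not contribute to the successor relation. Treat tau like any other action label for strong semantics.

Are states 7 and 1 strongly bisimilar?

Refine partition for ~:
  round 0: {{0,1,2,3,4,5,6,7,8}}
  round 1: {{0},{1},{2},{3},{4},{5,8},{6,7}}
  round 2: {{0},{1},{2},{3},{4},{5},{6,7},{8}}
stable after 3 split(s): 8 block(s)
[7]={6,7}  [1]={1}

Answer: NOT BISIMILAR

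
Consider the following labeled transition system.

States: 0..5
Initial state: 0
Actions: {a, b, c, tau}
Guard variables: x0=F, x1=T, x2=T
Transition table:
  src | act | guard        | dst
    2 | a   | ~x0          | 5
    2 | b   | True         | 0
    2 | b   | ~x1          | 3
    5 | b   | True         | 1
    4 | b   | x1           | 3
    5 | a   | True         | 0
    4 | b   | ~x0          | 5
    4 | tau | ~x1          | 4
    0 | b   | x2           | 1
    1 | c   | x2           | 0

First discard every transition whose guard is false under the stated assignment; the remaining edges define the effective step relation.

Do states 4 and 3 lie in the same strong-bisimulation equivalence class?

Answer: NOT BISIMILAR

Trace:
Bisimulation quotient by refinement:
  round 0: {{0,1,2,3,4,5}}
  round 1: {{0,4},{1},{2,5},{3}}
  round 2: {{0},{1},{2},{3},{4},{5}}
Fixed point at round 3; 6 class(es).
class of 4: {4}; class of 3: {3}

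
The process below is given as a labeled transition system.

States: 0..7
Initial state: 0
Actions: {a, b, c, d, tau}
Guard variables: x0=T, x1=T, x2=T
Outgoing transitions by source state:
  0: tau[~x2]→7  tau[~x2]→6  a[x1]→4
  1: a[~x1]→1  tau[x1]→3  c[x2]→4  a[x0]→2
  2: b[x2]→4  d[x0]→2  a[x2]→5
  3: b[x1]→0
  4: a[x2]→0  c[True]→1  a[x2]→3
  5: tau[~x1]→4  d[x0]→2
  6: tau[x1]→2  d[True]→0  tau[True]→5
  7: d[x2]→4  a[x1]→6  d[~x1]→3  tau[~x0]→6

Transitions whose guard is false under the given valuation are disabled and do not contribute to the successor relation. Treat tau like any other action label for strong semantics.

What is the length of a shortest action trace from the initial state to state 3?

Answer: 2

Working:
BFS to 3:
  L0 = {0}
  L1 = {4}
  L2 = {1,3}
first hit 3 at d=2 via a·a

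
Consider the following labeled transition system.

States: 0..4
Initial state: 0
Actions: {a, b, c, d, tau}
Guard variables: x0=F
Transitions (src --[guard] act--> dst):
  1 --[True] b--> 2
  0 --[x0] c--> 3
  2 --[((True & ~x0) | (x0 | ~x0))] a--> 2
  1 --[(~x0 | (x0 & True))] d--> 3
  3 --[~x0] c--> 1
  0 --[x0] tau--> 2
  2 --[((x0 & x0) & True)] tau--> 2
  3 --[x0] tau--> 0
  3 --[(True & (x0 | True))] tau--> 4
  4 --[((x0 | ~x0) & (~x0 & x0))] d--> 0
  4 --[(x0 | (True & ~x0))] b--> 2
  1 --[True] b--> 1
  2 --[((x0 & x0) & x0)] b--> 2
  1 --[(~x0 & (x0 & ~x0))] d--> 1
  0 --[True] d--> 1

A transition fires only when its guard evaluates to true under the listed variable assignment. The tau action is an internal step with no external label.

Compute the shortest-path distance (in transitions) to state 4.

Answer: 3

Trace:
Breadth-first toward 4:
  L0 = {0}
  L1 = {1}
  L2 = {2,3}
  L3 = {4}
first hit 4 at d=3 via d·d·tau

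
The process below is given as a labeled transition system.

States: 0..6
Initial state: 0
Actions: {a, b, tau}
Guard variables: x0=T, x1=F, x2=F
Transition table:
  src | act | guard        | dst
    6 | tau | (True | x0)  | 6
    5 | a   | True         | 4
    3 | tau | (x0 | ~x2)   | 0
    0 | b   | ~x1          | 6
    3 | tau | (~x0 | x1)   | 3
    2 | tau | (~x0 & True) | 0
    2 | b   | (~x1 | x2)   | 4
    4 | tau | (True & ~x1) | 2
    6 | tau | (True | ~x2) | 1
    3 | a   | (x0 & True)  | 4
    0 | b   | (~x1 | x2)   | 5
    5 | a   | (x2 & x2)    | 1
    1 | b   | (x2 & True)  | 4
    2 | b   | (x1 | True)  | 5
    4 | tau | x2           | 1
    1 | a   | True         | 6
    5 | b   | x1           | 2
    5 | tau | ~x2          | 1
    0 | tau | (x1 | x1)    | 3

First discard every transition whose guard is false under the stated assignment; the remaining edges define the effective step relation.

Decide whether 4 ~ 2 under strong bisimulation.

Answer: NOT BISIMILAR

Analysis:
Refine partition for ~:
  π0 = {{0,1,2,3,4,5,6}}
  π1 = {{0,2},{1},{3,5},{4,6}}
  π2 = {{0,2},{1},{3},{4},{5},{6}}
  π3 = {{0},{1},{2},{3},{4},{5},{6}}
stable after 4 split(s): 7 block(s)
[4]={4}  [2]={2}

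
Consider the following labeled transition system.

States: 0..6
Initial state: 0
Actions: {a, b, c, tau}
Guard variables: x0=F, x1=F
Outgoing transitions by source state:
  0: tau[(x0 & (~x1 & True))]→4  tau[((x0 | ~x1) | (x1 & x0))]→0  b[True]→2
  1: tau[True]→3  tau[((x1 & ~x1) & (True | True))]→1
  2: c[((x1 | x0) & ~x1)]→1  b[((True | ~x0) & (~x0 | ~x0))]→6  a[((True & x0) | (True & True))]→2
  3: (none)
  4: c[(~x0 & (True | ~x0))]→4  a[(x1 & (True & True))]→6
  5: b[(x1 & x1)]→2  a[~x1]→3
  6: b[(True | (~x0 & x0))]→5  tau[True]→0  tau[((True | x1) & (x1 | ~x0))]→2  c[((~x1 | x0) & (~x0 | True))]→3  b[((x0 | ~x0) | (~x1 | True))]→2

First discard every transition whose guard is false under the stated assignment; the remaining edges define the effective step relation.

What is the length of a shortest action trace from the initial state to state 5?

Layered search for 5:
  L0 = {0}
  L1 = {2}
  L2 = {6}
  L3 = {3,5}
first hit 5 at d=3 via b·b·b

Answer: 3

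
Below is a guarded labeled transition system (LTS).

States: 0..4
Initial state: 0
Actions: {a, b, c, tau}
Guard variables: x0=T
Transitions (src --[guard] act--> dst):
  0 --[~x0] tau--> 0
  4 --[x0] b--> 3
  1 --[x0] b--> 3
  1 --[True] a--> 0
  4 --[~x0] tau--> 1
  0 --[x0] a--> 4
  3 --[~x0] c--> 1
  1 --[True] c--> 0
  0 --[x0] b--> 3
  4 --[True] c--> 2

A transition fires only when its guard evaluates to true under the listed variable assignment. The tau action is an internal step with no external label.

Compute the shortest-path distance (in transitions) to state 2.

Answer: 2

Working:
BFS to 2:
  L0 = {0}
  L1 = {3,4}
  L2 = {2}
first hit 2 at d=2 via a·c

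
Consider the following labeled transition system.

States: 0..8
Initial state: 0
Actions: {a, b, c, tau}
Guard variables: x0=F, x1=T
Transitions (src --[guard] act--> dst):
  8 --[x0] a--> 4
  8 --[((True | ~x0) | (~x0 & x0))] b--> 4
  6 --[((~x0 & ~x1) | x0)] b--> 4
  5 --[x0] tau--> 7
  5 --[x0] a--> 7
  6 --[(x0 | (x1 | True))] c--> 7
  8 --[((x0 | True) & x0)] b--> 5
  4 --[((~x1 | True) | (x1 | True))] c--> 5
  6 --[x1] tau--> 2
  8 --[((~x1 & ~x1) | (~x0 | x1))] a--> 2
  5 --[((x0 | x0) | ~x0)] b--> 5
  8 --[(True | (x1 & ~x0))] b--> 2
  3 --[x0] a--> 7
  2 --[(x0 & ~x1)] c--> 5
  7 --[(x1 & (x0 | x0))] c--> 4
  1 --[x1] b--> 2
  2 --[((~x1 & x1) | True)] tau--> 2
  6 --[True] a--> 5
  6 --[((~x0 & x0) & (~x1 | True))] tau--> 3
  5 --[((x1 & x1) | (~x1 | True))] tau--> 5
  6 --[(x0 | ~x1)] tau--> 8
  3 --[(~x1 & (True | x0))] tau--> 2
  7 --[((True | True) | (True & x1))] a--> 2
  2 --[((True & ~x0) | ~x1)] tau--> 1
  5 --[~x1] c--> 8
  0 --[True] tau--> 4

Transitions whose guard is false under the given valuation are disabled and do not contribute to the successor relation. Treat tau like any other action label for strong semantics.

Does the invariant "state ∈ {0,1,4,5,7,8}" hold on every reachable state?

Answer: INVARIANT HOLDS

Analysis:
Safe = {0,1,4,5,7,8}
Reachable = {0,4,5}
  0: ok
  4: ok
  5: ok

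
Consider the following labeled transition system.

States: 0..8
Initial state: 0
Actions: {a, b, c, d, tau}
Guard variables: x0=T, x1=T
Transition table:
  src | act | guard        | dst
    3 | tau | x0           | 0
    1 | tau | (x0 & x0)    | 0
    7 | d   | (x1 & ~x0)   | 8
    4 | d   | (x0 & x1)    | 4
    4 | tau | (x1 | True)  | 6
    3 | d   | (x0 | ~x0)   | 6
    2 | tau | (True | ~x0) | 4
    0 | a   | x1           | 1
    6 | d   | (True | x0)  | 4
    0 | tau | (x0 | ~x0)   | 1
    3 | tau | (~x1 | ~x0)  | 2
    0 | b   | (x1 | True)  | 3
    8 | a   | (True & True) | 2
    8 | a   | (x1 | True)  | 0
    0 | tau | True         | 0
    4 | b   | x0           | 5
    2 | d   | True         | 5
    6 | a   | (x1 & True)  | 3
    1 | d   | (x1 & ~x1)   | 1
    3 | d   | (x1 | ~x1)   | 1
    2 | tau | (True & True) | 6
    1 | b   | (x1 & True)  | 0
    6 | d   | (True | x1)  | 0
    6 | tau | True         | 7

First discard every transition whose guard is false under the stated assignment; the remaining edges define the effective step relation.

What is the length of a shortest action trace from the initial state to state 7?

Answer: 3

Trace:
BFS to 7:
  L0 = {0}
  L1 = {1,3}
  L2 = {6}
  L3 = {4,7}
first hit 7 at d=3 via b·d·tau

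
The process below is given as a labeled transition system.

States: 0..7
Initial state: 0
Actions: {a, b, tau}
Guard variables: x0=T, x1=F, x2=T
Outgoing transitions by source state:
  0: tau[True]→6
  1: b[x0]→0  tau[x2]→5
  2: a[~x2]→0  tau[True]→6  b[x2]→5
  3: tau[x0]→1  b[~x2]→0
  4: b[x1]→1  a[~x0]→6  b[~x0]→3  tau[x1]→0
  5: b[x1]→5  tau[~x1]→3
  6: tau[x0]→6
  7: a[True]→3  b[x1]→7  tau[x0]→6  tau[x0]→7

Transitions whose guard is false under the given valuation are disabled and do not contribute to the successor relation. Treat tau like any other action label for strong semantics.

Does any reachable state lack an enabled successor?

Reachable = {0,6}
  0: tau→6  [deg 1]
  6: tau→6  [deg 1]

Answer: DEADLOCK-FREE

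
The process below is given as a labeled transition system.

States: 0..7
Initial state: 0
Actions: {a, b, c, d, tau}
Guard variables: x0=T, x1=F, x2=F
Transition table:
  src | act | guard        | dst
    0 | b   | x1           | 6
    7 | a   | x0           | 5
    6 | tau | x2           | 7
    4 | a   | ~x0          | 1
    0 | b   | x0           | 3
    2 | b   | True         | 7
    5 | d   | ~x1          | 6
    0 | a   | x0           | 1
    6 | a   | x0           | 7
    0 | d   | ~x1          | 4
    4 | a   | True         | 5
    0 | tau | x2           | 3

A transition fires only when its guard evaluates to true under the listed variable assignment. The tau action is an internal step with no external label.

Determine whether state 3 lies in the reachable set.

Guard filter leaves 8 enabled edge(s).
depth 0: {0}
depth 1: {1,3,4}  cumulative {0,1,3,4}
depth 2: {5}  cumulative {0,1,3,4,5}
depth 3: {6}  cumulative {0,1,3,4,5,6}
depth 4: {7}  cumulative {0,1,3,4,5,6,7}
Reach set: {0,1,3,4,5,6,7}
witness 3: b

Answer: REACHABLE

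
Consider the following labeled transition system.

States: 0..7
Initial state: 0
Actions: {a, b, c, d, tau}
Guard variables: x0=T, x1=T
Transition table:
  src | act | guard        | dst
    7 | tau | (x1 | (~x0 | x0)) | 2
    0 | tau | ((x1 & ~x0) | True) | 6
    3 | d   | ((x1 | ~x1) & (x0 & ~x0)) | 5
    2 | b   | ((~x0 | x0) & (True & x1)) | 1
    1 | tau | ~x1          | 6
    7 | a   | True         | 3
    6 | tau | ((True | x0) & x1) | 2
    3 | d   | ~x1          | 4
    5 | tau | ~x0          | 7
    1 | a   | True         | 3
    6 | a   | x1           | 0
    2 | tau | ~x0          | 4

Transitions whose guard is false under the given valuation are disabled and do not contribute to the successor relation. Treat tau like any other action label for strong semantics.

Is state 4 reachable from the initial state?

Answer: UNREACHABLE

Trace:
Guard filter leaves 7 enabled edge(s).
depth 0: {0}
depth 1: {6}  total {0,6}
depth 2: {2}  total {0,2,6}
depth 3: {1}  total {0,1,2,6}
depth 4: {3}  total {0,1,2,3,6}
R = {0,1,2,3,6}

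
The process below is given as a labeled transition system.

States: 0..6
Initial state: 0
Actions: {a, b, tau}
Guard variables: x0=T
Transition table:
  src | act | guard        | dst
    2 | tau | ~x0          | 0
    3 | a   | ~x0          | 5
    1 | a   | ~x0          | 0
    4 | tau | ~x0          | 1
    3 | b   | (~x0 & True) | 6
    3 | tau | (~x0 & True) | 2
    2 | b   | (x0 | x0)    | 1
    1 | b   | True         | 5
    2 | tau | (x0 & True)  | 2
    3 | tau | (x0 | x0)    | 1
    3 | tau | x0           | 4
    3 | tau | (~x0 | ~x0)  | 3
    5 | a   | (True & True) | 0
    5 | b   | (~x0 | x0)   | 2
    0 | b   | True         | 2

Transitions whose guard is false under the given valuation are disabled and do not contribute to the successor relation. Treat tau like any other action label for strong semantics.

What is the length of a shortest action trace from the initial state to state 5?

BFS to 5:
  depth 0: {0}
  depth 1: {2}
  depth 2: {1}
  depth 3: {5}
depth(5)=3, e.g. b·b·b

Answer: 3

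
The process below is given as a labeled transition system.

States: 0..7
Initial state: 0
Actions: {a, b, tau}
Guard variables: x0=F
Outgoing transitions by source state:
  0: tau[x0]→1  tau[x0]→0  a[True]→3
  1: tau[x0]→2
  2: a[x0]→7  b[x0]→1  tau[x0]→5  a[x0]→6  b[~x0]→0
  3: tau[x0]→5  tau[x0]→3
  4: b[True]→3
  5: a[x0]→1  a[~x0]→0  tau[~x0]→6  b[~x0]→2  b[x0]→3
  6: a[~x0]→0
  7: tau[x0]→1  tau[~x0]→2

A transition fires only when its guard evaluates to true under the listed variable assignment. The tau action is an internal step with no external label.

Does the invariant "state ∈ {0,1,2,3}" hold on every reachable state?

Answer: INVARIANT HOLDS

Working:
Inv-set: {0,1,2,3}
R = {0,3}
  0: ok
  3: ok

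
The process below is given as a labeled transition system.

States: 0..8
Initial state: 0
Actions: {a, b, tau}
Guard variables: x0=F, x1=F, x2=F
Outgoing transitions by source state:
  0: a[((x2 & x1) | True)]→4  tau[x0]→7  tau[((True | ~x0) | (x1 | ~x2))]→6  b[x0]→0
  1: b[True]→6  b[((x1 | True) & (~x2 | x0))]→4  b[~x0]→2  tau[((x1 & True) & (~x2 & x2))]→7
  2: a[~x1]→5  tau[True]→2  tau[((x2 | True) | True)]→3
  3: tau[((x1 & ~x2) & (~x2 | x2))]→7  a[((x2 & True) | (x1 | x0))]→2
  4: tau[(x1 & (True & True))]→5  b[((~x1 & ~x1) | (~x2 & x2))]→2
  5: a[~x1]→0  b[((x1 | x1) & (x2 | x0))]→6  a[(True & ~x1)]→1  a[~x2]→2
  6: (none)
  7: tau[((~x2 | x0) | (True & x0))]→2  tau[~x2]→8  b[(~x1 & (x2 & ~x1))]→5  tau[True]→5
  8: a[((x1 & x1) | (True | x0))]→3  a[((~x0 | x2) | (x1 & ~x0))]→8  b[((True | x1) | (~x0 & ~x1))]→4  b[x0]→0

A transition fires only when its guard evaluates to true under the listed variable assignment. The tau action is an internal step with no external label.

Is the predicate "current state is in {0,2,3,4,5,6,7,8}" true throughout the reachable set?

Answer: INVARIANT VIOLATED at state 1

Trace:
Allowed set {0,2,3,4,5,6,7,8}
Reach set: {0,1,2,3,4,5,6}
  0: ok
  1: ✗ unsafe
  2: ok
  3: ok
  4: ok
  5: ok
  6: ok
counterexample path to 1: a·b·a·a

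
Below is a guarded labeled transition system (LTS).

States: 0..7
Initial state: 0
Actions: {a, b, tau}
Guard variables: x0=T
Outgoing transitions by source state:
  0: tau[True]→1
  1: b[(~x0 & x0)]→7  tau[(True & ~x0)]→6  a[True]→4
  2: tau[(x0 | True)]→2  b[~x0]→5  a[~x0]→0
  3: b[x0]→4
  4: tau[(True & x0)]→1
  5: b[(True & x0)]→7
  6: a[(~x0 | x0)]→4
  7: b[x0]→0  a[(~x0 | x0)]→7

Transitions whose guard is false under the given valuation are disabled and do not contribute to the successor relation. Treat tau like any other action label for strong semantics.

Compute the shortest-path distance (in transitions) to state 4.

BFS to 4:
  L0 = {0}
  L1 = {1}
  L2 = {4}
first hit 4 at d=2 via tau·a

Answer: 2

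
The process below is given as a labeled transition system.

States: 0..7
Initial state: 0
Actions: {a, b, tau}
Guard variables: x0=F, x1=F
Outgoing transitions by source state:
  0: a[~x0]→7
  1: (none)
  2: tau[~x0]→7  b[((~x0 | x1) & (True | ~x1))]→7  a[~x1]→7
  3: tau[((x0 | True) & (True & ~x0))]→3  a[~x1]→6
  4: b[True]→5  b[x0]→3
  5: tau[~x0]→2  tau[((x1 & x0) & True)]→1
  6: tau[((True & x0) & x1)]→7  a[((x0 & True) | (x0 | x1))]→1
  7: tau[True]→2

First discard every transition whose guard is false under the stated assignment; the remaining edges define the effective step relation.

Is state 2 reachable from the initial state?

Guard filter leaves 9 enabled edge(s).
L0 = {0}
L1 = {7}  cumulative {0,7}
L2 = {2}  cumulative {0,2,7}
Reach set: {0,2,7}
witness 2: a·tau

Answer: REACHABLE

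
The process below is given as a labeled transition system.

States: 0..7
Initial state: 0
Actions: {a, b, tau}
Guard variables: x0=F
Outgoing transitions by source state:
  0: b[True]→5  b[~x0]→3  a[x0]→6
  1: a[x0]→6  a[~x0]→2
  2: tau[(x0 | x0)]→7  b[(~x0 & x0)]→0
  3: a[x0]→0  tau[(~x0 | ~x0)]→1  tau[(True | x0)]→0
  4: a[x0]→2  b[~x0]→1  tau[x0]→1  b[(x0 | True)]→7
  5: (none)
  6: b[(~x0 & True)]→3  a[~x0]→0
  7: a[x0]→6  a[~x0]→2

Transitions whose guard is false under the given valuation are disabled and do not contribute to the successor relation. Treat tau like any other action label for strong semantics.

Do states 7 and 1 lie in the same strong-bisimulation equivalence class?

Refine partition for ~:
  π0 = {{0,1,2,3,4,5,6,7}}
  π1 = {{0,4},{1,7},{2,5},{3},{6}}
  π2 = {{0},{1,7},{2,5},{3},{4},{6}}
6 equivalence class(es) (converged in 3)
class of 7: {1,7}; class of 1: {1,7}

Answer: BISIMILAR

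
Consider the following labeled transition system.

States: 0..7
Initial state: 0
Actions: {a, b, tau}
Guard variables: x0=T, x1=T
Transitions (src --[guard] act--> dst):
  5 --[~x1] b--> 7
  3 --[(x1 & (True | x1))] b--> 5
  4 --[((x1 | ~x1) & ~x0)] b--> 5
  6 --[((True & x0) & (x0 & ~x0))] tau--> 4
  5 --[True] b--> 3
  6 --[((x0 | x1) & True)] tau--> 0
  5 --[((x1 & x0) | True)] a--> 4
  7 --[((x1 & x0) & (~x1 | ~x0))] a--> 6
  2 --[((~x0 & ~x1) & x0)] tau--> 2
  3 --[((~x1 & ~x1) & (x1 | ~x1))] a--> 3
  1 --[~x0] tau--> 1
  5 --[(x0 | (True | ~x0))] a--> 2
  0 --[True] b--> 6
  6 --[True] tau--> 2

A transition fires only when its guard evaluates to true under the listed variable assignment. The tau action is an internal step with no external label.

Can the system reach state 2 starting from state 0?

Answer: REACHABLE

Analysis:
After dropping false guards: 7 live edges.
L0 = {0}
L1 = {6}  cumulative {0,6}
L2 = {2}  cumulative {0,2,6}
R = {0,2,6}
trace reaching 2: b·tau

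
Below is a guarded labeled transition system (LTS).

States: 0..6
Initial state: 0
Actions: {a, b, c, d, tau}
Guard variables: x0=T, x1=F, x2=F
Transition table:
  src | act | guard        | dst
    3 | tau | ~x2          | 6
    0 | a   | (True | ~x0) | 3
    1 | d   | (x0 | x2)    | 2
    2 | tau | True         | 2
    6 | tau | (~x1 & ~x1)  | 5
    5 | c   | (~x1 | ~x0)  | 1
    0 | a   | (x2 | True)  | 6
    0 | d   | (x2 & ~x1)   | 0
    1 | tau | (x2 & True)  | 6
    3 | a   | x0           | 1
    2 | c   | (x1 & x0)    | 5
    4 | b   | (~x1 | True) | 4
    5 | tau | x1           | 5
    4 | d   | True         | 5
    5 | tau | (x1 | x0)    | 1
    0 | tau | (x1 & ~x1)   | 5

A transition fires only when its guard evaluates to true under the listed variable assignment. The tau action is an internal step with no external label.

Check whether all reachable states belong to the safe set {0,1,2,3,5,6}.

Answer: INVARIANT HOLDS

Working:
Safe = {0,1,2,3,5,6}
Reachable = {0,1,2,3,5,6}
  0: ✓
  1: ✓
  2: ✓
  3: ✓
  5: ✓
  6: ✓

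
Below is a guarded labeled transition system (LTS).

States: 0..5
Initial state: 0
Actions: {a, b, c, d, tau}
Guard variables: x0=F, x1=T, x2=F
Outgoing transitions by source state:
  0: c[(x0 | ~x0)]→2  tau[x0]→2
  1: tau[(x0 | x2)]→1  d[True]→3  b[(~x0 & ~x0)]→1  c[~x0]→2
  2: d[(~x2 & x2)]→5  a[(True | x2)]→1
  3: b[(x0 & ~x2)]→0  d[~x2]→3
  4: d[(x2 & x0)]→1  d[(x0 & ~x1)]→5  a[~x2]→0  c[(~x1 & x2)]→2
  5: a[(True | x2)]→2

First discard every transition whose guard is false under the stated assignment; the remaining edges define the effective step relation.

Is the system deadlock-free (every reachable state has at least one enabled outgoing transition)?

Answer: DEADLOCK-FREE

Working:
R = {0,1,2,3}
  0: c→2  [deg 1]
  1: b→1  c→2  d→3  [deg 3]
  2: a→1  [deg 1]
  3: d→3  [deg 1]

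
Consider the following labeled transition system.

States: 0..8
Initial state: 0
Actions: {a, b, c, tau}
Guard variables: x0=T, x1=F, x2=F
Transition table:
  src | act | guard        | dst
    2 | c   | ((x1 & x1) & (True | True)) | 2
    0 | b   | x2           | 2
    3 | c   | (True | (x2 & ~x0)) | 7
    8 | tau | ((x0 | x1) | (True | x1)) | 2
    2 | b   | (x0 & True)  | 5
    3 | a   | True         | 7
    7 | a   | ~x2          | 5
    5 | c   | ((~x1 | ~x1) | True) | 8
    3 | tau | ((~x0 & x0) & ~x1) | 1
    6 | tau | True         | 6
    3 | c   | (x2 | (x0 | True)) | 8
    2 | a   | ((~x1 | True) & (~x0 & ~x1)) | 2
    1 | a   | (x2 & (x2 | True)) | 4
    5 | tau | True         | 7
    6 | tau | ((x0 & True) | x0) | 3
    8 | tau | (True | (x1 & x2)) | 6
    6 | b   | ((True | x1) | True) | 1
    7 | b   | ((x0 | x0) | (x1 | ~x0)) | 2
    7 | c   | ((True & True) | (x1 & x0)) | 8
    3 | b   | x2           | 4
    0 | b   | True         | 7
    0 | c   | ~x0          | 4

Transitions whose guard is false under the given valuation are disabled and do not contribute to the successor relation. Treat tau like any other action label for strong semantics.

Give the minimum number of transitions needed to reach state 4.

BFS to 4:
  depth 0: {0}
  depth 1: {7}
  depth 2: {2,5,8}
  depth 3: {6}
  depth 4: {1,3}
4 never appears.

Answer: UNREACHABLE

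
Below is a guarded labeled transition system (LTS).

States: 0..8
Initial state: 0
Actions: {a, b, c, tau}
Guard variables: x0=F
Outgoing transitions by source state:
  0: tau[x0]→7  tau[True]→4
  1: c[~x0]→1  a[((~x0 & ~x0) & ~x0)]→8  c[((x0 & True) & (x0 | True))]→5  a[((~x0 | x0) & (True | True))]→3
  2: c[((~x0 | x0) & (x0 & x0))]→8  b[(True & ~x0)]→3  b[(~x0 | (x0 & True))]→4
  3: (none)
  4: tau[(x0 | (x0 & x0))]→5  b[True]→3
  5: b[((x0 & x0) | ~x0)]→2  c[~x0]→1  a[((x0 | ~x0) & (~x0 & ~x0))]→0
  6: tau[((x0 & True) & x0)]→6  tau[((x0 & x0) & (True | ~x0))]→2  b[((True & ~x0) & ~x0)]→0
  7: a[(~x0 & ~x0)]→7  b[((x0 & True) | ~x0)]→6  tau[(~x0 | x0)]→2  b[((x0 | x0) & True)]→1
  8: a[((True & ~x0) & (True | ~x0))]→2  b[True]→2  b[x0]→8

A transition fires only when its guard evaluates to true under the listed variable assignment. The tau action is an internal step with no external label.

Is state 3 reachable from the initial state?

Answer: REACHABLE

Analysis:
After dropping false guards: 16 live edges.
depth 0: {0}
depth 1: {4}  now seen {0,4}
depth 2: {3}  now seen {0,3,4}
Reachable = {0,3,4}
Path to 3: tau·b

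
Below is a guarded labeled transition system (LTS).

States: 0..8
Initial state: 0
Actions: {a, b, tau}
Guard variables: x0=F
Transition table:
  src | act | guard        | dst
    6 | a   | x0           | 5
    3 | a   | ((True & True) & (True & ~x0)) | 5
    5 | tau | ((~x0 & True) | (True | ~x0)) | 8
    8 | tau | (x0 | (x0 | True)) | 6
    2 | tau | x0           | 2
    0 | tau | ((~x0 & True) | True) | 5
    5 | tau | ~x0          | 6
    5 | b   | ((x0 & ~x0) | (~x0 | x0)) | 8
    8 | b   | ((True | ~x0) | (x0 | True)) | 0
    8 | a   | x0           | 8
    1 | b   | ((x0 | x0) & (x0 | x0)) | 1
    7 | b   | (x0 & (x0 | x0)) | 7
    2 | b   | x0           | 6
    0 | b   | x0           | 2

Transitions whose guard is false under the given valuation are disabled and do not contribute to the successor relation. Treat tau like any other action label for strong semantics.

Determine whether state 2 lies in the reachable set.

Guard filter leaves 7 enabled edge(s).
L0 = {0}
L1 = {5}  now seen {0,5}
L2 = {6,8}  now seen {0,5,6,8}
Reach set: {0,5,6,8}

Answer: UNREACHABLE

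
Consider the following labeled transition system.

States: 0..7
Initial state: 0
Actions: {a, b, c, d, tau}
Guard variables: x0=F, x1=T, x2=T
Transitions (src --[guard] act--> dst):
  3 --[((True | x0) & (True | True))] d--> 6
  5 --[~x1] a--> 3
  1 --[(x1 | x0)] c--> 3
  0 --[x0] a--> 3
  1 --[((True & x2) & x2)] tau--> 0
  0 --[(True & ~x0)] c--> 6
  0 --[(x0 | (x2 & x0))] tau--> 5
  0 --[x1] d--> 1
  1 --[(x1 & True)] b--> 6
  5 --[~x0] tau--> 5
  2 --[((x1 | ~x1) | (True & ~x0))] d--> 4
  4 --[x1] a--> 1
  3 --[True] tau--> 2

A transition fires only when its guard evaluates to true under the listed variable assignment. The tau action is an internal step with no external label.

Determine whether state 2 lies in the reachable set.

10 transition(s) survive guard evaluation.
depth 0: {0}
depth 1: {1,6}  cumulative {0,1,6}
depth 2: {3}  cumulative {0,1,3,6}
depth 3: {2}  cumulative {0,1,2,3,6}
depth 4: {4}  cumulative {0,1,2,3,4,6}
Reach set: {0,1,2,3,4,6}
witness 2: d·c·tau

Answer: REACHABLE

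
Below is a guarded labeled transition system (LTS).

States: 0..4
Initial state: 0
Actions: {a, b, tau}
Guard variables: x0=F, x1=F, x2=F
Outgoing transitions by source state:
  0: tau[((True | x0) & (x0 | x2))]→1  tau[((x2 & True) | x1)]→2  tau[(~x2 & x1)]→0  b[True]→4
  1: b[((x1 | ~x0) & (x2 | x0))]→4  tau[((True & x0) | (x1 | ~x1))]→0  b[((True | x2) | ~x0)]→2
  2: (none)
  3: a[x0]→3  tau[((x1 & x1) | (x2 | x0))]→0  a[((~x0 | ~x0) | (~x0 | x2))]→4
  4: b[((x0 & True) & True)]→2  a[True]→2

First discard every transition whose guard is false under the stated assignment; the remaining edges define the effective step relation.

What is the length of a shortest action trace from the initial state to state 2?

Answer: 2

Analysis:
BFS to 2:
  L0 = {0}
  L1 = {4}
  L2 = {2}
2 enters at depth 2; path b·a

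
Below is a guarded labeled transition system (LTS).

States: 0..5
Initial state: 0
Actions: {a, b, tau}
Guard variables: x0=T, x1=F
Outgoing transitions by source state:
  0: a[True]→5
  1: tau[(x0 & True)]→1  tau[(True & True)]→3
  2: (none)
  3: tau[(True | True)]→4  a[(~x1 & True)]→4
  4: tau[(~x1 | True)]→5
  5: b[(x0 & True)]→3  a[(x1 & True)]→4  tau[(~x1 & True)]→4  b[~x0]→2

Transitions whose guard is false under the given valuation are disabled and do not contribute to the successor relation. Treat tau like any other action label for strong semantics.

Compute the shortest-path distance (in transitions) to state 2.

Layered search for 2:
  depth 0: {0}
  depth 1: {5}
  depth 2: {3,4}
2 never appears.

Answer: UNREACHABLE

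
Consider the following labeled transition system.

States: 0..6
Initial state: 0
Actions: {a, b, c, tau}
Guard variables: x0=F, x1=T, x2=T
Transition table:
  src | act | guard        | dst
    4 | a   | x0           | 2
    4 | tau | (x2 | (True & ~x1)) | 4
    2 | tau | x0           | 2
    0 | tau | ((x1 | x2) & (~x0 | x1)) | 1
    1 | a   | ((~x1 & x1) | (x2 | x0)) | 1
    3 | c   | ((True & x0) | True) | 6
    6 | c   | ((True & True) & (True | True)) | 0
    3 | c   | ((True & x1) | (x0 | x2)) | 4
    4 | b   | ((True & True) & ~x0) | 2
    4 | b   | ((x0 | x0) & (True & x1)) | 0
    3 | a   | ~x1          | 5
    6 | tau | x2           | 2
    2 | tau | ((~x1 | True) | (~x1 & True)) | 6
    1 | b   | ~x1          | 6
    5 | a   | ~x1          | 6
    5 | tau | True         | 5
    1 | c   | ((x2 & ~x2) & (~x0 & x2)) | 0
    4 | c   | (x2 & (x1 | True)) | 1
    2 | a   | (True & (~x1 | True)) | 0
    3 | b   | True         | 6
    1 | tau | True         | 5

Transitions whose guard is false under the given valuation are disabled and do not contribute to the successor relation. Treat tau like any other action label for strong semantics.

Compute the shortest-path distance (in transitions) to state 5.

Answer: 2

Analysis:
Layered search for 5:
  depth 0: {0}
  depth 1: {1}
  depth 2: {5}
5 enters at depth 2; path tau·tau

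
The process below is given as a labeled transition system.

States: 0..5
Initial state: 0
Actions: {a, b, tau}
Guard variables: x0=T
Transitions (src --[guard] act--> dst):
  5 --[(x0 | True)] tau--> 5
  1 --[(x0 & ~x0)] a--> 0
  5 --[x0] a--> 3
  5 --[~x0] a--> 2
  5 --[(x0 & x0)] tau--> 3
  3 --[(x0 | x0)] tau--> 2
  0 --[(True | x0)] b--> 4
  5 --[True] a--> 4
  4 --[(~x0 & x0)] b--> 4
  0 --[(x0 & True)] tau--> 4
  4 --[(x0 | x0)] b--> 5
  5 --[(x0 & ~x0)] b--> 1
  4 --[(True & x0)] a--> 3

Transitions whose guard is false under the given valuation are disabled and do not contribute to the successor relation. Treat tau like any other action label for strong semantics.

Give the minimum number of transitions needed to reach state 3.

Answer: 2

Trace:
Layered search for 3:
  L0 = {0}
  L1 = {4}
  L2 = {3,5}
depth(3)=2, e.g. b·a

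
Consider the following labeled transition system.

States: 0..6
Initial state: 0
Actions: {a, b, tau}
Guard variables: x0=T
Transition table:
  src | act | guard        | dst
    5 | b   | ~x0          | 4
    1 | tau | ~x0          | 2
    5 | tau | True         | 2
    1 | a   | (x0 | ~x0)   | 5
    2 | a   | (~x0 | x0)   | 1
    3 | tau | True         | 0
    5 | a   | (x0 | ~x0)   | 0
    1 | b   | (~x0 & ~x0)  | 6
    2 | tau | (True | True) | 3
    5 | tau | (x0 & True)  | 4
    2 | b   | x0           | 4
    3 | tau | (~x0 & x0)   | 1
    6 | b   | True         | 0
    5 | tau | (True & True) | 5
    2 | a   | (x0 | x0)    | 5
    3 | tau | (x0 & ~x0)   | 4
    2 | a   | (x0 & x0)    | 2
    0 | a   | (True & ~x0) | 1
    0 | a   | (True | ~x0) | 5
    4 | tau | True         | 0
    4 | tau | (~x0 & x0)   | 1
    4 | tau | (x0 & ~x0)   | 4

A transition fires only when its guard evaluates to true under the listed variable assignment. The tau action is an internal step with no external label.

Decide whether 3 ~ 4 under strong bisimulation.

Answer: BISIMILAR

Working:
Refine partition for ~:
  P[0] = {{0,1,2,3,4,5,6}}
  P[1] = {{0,1},{2},{3,4},{5},{6}}
stable after 2 split(s): 5 block(s)
3∈{3,4}, 4∈{3,4}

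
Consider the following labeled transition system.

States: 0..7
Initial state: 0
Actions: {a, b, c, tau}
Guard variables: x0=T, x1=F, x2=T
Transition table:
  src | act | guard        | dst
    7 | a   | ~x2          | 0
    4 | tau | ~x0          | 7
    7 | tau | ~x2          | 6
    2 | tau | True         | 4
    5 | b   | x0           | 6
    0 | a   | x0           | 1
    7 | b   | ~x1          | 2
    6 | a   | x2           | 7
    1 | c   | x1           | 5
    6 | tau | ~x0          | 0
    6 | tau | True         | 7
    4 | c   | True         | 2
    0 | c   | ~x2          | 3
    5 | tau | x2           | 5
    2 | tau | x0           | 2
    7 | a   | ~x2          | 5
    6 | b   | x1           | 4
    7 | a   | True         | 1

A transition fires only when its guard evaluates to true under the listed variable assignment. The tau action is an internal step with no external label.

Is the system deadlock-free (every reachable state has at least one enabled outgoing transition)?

Answer: DEADLOCK at state 1

Working:
Reach set: {0,1}
  0: a→1  [1 exit(s)]
  1: ∅  [STUCK]
trace reaching 1: a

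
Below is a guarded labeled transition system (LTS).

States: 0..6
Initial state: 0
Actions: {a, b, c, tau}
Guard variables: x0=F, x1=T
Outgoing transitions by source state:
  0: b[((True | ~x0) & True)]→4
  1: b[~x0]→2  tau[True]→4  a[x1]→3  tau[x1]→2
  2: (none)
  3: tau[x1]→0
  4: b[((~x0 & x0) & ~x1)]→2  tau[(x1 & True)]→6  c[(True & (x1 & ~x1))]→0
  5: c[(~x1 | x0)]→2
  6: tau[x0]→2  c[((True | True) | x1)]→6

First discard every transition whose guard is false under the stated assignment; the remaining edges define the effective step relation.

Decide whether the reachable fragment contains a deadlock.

R = {0,4,6}
  0: b→4  [deg 1]
  4: tau→6  [deg 1]
  6: c→6  [deg 1]

Answer: DEADLOCK-FREE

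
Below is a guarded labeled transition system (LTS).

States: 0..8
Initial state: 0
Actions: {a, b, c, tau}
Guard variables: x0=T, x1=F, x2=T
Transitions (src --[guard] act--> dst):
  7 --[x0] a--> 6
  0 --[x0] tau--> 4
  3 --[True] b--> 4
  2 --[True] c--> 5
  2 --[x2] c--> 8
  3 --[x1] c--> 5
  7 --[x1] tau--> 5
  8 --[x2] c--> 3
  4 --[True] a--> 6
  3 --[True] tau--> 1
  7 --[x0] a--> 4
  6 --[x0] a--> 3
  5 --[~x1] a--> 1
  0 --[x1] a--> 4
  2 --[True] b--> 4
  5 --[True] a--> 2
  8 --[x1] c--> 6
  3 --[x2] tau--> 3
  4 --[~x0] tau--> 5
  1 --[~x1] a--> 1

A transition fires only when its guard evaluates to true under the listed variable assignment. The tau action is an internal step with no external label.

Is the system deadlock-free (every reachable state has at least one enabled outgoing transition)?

Answer: DEADLOCK-FREE

Trace:
R = {0,1,3,4,6}
  0: tau→4  [deg 1]
  1: a→1  [deg 1]
  3: b→4  tau→1  tau→3  [deg 3]
  4: a→6  [deg 1]
  6: a→3  [deg 1]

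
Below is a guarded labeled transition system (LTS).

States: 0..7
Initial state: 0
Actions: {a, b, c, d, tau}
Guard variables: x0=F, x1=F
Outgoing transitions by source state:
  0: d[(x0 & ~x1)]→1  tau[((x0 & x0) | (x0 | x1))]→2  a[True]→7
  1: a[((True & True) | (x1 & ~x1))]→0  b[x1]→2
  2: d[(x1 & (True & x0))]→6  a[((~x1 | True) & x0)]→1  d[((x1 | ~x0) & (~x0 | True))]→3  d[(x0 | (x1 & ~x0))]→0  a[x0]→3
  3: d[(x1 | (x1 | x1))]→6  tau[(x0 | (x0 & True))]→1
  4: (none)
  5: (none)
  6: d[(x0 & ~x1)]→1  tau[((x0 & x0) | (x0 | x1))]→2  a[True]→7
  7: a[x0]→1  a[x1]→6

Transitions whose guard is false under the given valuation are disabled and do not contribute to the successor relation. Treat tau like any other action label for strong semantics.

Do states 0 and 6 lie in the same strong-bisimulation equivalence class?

Refine partition for ~:
  π0 = {{0,1,2,3,4,5,6,7}}
  π1 = {{0,1,6},{2},{3,4,5,7}}
  π2 = {{0,6},{1},{2},{3,4,5,7}}
4 equivalence class(es) (converged in 3)
[0]={0,6}  [6]={0,6}

Answer: BISIMILAR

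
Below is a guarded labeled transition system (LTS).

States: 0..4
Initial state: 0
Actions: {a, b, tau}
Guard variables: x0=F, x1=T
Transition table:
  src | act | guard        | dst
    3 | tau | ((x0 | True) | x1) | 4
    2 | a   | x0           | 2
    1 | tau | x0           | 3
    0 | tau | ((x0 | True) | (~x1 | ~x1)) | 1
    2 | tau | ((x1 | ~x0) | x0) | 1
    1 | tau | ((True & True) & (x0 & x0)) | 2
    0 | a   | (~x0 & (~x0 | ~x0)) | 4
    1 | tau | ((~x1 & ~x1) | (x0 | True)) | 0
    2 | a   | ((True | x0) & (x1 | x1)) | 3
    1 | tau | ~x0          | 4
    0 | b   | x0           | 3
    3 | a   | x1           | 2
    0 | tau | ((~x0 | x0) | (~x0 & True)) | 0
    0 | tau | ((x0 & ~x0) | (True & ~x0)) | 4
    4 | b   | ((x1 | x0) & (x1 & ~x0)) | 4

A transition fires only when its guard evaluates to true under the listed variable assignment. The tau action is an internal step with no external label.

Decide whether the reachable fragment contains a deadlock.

Reachable = {0,1,4}
  0: a→4  tau→0  tau→1  tau→4  [4 out]
  1: tau→0  tau→4  [2 out]
  4: b→4  [1 out]

Answer: DEADLOCK-FREE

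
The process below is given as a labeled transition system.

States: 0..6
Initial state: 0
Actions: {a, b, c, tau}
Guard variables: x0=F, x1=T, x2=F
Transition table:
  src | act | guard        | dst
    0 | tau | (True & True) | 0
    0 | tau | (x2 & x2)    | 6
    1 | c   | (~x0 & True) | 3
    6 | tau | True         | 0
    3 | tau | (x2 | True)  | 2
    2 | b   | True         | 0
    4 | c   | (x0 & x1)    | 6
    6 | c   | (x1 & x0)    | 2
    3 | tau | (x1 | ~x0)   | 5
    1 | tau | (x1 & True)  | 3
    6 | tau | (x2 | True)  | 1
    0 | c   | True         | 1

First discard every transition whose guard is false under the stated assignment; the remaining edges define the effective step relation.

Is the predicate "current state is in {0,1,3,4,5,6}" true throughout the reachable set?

Answer: INVARIANT VIOLATED at state 2

Working:
Inv-set: {0,1,3,4,5,6}
Reachable = {0,1,2,3,5}
  0: ok
  1: ok
  2: outside
  3: ok
  5: ok
reach 2 via c·c·tau — violates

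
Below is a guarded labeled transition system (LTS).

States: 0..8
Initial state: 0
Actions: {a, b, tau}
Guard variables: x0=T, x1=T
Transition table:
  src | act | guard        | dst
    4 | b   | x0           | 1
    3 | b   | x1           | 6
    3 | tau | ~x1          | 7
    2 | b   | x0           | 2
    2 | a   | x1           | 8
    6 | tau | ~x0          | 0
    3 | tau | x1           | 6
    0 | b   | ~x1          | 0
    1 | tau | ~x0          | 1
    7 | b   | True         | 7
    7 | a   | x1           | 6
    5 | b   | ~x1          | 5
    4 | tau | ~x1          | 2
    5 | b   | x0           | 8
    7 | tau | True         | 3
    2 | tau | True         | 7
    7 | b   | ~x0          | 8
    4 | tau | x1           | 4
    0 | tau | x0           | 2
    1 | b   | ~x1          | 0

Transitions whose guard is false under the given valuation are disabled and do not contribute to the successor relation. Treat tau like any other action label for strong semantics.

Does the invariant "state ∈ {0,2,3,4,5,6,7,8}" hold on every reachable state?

Answer: INVARIANT HOLDS

Analysis:
Safe = {0,2,3,4,5,6,7,8}
R = {0,2,3,6,7,8}
  0: ok
  2: ok
  3: ok
  6: ok
  7: ok
  8: ok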